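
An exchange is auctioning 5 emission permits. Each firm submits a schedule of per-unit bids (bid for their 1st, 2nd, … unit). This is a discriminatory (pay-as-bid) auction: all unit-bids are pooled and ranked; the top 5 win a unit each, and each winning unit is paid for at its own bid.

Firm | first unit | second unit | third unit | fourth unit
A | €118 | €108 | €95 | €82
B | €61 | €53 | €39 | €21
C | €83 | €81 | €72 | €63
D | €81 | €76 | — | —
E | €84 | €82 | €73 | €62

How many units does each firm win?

A 3, C 1, E 1

Pooled unit-bids ranked (top 5): 118 (A-1), 108 (A-2), 95 (A-3), 84 (E-1), 83 (C-1)
Next rejected bid: €82 (not a price — pay-as-bid).
Allocation: A 3, C 1, E 1.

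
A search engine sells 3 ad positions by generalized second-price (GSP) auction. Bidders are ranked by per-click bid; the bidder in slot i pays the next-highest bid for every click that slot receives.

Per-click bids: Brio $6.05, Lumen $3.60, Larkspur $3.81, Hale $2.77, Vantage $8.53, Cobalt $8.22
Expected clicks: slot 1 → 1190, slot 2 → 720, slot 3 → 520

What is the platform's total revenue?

Total revenue: $16119.00

Sorting advertisers: $8.53 (Vantage) > $8.22 (Cobalt) > $6.05 (Brio) > $3.81 (Larkspur) > …
Slot 1: Vantage pays $8.22 × 1190 = $9781.80
Slot 2: Cobalt pays $6.05 × 720 = $4356.00
Slot 3: Brio pays $3.81 × 520 = $1981.20
Total = $16119.00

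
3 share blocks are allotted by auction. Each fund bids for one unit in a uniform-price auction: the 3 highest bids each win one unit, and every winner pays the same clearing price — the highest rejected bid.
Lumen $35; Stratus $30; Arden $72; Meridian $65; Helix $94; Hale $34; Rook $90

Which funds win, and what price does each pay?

Helix, Rook, Arden; each pays $65

Sorting: 94 (Helix), 90 (Rook), 72 (Arden), 65 (Meridian), 35 (Lumen), …
Winners (3 units): Helix, Rook, Arden.
Highest unsuccessful bid: $65 → clearing price.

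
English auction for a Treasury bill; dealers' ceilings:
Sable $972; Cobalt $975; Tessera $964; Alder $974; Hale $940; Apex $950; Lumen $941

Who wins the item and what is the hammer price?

Cobalt wins at $974

Rule: the price rises until one bidder remains; the winner pays the price at which the last rival dropped out.
Limits in order: 975 (Cobalt) > 974 (Alder) > 972 (Sable) > 964 (Tessera) > 950 (Apex) > 941 (Lumen) > …
Once the price passes $974, only Cobalt is left; the hammer falls at Alder's limit of $974.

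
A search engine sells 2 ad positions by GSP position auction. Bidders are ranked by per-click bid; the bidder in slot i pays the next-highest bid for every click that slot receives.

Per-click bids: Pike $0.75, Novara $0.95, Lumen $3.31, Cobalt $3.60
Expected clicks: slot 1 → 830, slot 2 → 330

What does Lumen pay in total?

Sorting advertisers: $3.60 (Cobalt) > $3.31 (Lumen) > $0.95 (Novara) > …
Lumen holds slot 2 → pays next bid $0.95 × 330 clicks = $313.50.

Lumen pays $313.50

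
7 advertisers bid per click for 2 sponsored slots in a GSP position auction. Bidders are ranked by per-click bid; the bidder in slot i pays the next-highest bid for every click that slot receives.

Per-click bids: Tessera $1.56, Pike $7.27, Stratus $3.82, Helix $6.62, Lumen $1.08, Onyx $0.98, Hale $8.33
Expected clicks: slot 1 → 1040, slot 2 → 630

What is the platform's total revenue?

Total revenue: $11731.40

Per-click bids in order: $8.33 (Hale) > $7.27 (Pike) > $6.62 (Helix) > …
Slot 1: Hale pays $7.27 × 1040 = $7560.80
Slot 2: Pike pays $6.62 × 630 = $4170.60
Total = $11731.40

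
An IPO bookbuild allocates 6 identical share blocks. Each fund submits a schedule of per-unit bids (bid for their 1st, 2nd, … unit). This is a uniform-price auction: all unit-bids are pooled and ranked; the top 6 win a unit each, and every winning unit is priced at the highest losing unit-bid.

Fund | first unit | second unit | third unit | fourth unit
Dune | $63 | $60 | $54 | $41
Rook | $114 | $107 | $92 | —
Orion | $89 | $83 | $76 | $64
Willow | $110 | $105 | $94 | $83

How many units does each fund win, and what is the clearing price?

Rook 3, Willow 3; clearing price $89

Pooled unit-bids ranked (top 6): 114 (Rook-1), 110 (Willow-1), 107 (Rook-2), 105 (Willow-2), 94 (Willow-3), 92 (Rook-3)
First bid not allocated: $89.
Allocation: Rook 3, Willow 3.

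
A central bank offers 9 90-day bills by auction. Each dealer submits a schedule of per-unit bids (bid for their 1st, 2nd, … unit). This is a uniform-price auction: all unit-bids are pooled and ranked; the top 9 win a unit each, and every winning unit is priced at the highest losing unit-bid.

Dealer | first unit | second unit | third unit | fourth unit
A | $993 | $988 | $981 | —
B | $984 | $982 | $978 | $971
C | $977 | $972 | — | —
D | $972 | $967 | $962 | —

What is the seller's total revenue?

Pooled unit-bids ranked (top 9): 993 (A-1), 988 (A-2), 984 (B-1), 982 (B-2), 981 (A-3), 978 (B-3), 977 (C-1), 972 (C-2), 972 (D-1)
Highest rejected unit-bid = $971.
Allocation: A 3, B 3, C 2, D 1. Every unit priced at $971.
Revenue = 9 × 971 = $8,739.

Total revenue: $8,739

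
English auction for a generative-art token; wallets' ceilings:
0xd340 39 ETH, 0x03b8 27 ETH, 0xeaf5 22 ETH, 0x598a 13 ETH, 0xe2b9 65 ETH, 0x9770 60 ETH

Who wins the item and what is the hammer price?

Rule: the price rises until one bidder remains; the winner pays the price at which the last rival dropped out.
Limits ranked: 65 (0xe2b9) > 60 (0x9770) > 39 (0xd340) > 27 (0x03b8) > 22 (0xeaf5) > 13 (0x598a)
Once the price passes 60 ETH, only 0xe2b9 is left; the hammer falls at 0x9770's limit of 60 ETH.

0xe2b9 wins at 60 ETH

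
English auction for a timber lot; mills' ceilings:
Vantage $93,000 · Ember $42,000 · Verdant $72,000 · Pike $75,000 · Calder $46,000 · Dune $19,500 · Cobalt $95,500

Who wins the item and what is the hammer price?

Cobalt wins at $93,000

Rule: the price rises until one bidder remains; the winner pays the price at which the last rival dropped out.
Sorting limits: 95,500 (Cobalt) > 93,000 (Vantage) > 75,000 (Pike) > 72,000 (Verdant) > 46,000 (Calder) > 42,000 (Ember) > …
Bidding ends when Vantage exits at $93,000; Cobalt takes it.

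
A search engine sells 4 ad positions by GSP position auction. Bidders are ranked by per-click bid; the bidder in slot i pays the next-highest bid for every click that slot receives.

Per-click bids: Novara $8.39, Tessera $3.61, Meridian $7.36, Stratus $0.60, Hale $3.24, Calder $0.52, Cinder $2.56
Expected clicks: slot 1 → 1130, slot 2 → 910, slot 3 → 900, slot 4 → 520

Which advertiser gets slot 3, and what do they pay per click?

Ranked by bid: $8.39 (Novara) > $7.36 (Meridian) > $3.61 (Tessera) > $3.24 (Hale) > $2.56 (Cinder) > …
Slot 3 goes to the third-ranked bidder, Tessera, who pays the next bid down: $3.24/click.

Tessera; $3.24 per click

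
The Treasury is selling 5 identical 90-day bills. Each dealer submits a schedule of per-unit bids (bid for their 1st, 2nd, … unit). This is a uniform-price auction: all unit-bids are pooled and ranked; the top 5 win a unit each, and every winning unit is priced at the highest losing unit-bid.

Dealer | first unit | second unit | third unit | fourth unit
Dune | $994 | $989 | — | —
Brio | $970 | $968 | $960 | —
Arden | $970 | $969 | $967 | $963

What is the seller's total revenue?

Total revenue: $4,840

Merging the schedules and taking the best 5: 994 (Dune-1), 989 (Dune-2), 970 (Brio-1), 970 (Arden-1), 969 (Arden-2)
The (k+1)-th unit-bid is $968.
Allocation: Arden 2, Brio 1, Dune 2. Every unit priced at $968.
Revenue = 5 × 968 = $4,840.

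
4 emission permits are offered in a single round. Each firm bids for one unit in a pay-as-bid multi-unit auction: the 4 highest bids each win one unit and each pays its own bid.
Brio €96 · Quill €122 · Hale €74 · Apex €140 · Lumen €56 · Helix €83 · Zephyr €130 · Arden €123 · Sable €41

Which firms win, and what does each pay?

Ordering the bids: 140 (Apex), 130 (Zephyr), 123 (Arden), 122 (Quill), 96 (Brio), 83 (Helix), …
Top 4: Apex, Zephyr, Arden, Quill.
Each winner pays its own bid: Apex €140, Zephyr €130, Arden €123, Quill €122.

Apex €140, Zephyr €130, Arden €123, Quill €122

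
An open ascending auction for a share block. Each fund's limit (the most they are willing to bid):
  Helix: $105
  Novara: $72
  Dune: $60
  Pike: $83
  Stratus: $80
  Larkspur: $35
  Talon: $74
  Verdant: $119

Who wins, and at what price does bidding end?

Verdant wins at $105

Rule: the price rises until one bidder remains; the winner pays the price at which the last rival dropped out.
Limits ranked: 119 (Verdant) > 105 (Helix) > 83 (Pike) > 80 (Stratus) > 74 (Talon) > 72 (Novara) > …
Once the price passes $105, only Verdant is left; the hammer falls at Helix's limit of $105.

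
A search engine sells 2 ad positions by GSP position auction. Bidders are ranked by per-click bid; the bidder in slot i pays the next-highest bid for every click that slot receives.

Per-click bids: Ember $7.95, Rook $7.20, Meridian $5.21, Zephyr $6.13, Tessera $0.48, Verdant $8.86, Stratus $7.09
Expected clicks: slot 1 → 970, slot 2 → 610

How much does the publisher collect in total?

Total revenue: $12103.50

Sorting advertisers: $8.86 (Verdant) > $7.95 (Ember) > $7.20 (Rook) > …
Slot 1: Verdant pays $7.95 × 970 = $7711.50
Slot 2: Ember pays $7.20 × 610 = $4392.00
Total = $12103.50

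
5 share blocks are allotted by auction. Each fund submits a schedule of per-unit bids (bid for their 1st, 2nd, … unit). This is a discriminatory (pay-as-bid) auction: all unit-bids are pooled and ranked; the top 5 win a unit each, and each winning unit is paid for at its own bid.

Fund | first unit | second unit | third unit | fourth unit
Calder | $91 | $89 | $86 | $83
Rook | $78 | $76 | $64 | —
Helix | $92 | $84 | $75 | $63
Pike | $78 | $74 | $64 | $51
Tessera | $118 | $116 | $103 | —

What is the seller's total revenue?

Total revenue: $520

Merging the schedules and taking the best 5: 118 (Tessera-1), 116 (Tessera-2), 103 (Tessera-3), 92 (Helix-1), 91 (Calder-1)
Next rejected bid: $89 (not a price — pay-as-bid).
Each winning unit pays its own bid.
Revenue = 118 + 116 + 103 + 92 + 91 = $520.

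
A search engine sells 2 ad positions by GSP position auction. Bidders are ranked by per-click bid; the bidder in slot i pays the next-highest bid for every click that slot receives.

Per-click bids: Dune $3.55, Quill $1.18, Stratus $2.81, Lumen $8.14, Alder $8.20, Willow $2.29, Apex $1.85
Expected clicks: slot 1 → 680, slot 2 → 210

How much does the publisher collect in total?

Total revenue: $6280.70

Ranked by bid: $8.20 (Alder) > $8.14 (Lumen) > $3.55 (Dune) > …
Slot 1: Alder pays $8.14 × 680 = $5535.20
Slot 2: Lumen pays $3.55 × 210 = $745.50
Total = $6280.70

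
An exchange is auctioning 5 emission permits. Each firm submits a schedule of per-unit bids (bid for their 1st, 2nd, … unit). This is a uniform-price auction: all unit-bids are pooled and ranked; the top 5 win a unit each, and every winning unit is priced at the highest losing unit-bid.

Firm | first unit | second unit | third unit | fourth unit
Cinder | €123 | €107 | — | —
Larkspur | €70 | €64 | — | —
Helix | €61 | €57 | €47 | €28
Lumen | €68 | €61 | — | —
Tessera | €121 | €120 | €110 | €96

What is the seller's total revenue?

All unit-bids, highest first — top 5: 123 (Cinder-1), 121 (Tessera-1), 120 (Tessera-2), 110 (Tessera-3), 107 (Cinder-2)
First bid not allocated: €96.
Allocation: Cinder 2, Tessera 3. Every unit priced at €96.
Revenue = 5 × 96 = €480.

Total revenue: €480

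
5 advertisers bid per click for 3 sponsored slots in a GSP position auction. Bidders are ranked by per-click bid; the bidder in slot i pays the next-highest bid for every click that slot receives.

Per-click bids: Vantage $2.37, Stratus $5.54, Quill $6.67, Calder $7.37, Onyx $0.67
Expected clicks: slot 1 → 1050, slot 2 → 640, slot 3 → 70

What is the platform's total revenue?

Total revenue: $10715.00

Per-click bids in order: $7.37 (Calder) > $6.67 (Quill) > $5.54 (Stratus) > $2.37 (Vantage) > …
Slot 1: Calder pays $6.67 × 1050 = $7003.50
Slot 2: Quill pays $5.54 × 640 = $3545.60
Slot 3: Stratus pays $2.37 × 70 = $165.90
Total = $10715.00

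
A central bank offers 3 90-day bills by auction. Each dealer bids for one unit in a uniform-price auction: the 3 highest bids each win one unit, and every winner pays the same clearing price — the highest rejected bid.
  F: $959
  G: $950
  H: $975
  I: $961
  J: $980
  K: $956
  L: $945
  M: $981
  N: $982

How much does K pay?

K pays $0

Ordering the bids: 982 (N), 981 (M), 980 (J), 975 (H), 961 (I), …
Winners (3 units): N, M, J.
Highest unsuccessful bid: $975 → clearing price.
K does not win → pays $0.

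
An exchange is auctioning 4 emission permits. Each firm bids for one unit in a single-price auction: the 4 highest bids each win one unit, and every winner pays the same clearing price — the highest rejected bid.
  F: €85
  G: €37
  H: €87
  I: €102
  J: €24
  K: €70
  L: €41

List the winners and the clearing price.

I, H, F, K; each pays €41

Bids ranked high→low: 102 (I), 87 (H), 85 (F), 70 (K), 41 (L), 37 (G), …
The 4 highest are I, H, F, K.
Clearing price = highest rejected bid = €41.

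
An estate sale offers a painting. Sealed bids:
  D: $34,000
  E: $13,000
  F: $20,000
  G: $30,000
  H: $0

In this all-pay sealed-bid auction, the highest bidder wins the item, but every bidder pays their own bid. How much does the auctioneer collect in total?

Sorting bids: 34,000 (D) > 30,000 (G) > 20,000 (F) > 13,000 (E) > 0 (H)
Every bidder forfeits their bid regardless of winning.
Revenue = 34,000 + 13,000 + 20,000 + 30,000 + 0 = $97,000.

Total revenue: $97,000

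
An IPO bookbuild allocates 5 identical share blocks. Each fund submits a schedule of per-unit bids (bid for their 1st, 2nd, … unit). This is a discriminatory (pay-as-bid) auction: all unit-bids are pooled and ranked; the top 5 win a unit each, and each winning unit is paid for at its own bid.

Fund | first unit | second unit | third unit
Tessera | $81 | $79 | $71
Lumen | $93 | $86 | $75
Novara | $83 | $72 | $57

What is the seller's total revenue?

Merging the schedules and taking the best 5: 93 (Lumen-1), 86 (Lumen-2), 83 (Novara-1), 81 (Tessera-1), 79 (Tessera-2)
Next rejected bid: $75 (not a price — pay-as-bid).
Each winning unit pays its own bid.
Revenue = 93 + 86 + 83 + 81 + 79 = $422.

Total revenue: $422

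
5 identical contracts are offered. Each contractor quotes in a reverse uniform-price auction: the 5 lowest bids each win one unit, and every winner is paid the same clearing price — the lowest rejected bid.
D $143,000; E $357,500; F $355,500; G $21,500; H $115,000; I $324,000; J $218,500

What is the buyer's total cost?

Bids ranked low→high: 21,500 (G), 115,000 (H), 143,000 (D), 218,500 (J), 324,000 (I), 355,500 (F), 357,500 (E)
Lowest 5: G, H, D, J, I.
First losing bid is F's $355,500, which sets the uniform price.
Total cost = 5 × $355,500 = $1,777,500.

Total cost: $1,777,500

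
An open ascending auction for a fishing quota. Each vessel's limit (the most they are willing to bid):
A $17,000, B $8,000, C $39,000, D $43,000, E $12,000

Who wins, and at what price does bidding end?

D wins at $39,000

Rule: the price rises until one bidder remains; the winner pays the price at which the last rival dropped out.
Limits ranked: 43,000 (D) > 39,000 (C) > 17,000 (A) > 12,000 (E) > 8,000 (B)
Bidding ends when C exits at $39,000; D takes it.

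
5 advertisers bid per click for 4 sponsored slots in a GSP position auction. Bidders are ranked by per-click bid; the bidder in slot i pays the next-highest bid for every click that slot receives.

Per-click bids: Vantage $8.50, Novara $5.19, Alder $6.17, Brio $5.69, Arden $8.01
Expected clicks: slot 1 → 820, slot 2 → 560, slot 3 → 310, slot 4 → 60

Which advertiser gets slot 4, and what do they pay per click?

Brio; $5.19 per click

Sorting advertisers: $8.50 (Vantage) > $8.01 (Arden) > $6.17 (Alder) > $5.69 (Brio) > $5.19 (Novara)
Slot 4 goes to the fourth-ranked bidder, Brio, who pays the next bid down: $5.19/click.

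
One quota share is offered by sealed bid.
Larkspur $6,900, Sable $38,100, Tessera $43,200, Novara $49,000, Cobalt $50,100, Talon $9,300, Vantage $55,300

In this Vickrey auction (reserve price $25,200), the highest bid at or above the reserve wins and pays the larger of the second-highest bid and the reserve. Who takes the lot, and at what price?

Vickrey auction (reserve price $25,200): the highest bid at or above the reserve wins and pays the larger of the second-highest bid and the reserve.
Bids in order: 55,300 (Vantage) > 50,100 (Cobalt) > 49,000 (Novara) > 43,200 (Tessera) > 38,100 (Sable) > 9,300 (Talon) > …
Highest eligible bid: Vantage at $55,300.
max(second-highest $50,100, reserve $25,200) = $50,100; the reserve does not bind.

Vantage pays $50,100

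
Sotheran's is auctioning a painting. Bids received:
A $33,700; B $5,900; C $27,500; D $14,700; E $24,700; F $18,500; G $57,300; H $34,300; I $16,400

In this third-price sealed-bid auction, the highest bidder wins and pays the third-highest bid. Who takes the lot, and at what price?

Third-price sealed-bid auction: the highest bidder wins and pays the third-highest bid.
Bids ranked: 57,300 (G) > 34,300 (H) > 33,700 (A) > 27,500 (C) > 24,700 (E) > 18,500 (F) > …
G wins; payment is bid #3 in the ranking = $33,700.

G pays $33,700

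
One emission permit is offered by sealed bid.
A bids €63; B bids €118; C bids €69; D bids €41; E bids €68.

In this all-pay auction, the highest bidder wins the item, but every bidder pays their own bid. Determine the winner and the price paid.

B pays €118

Bids ranked: 118 (B) > 69 (C) > 68 (E) > 63 (A) > 41 (D)
B is highest and takes the item; every bidder forfeits their bid.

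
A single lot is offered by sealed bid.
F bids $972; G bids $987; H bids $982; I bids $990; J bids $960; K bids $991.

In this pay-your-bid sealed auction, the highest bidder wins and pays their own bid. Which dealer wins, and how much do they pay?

Sorting bids: 991 (K) > 990 (I) > 987 (G) > 982 (H) > 972 (F) > 960 (J)
First-price: K pays what they bid, $991.

K pays $991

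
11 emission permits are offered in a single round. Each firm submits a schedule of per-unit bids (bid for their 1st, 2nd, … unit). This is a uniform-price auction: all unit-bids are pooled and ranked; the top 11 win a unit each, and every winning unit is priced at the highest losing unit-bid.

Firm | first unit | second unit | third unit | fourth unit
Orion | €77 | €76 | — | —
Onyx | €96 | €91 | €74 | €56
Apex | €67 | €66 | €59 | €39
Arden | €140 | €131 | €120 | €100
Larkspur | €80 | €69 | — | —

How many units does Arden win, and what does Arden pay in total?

Pooled unit-bids ranked (top 11): 140 (Arden-1), 131 (Arden-2), 120 (Arden-3), 100 (Arden-4), 96 (Onyx-1), 91 (Onyx-2), 80 (Larkspur-1), 77 (Orion-1), 76 (Orion-2), 74 (Onyx-3), 69 (Larkspur-2)
Highest rejected unit-bid = €67.
Arden wins 4 unit(s) at €67 each.

Arden: 4 units, pays €268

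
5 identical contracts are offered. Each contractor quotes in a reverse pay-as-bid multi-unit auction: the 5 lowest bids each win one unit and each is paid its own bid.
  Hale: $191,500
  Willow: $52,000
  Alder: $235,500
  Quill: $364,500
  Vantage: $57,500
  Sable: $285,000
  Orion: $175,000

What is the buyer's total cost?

Ordering the bids: 52,000 (Willow), 57,500 (Vantage), 175,000 (Orion), 191,500 (Hale), 235,500 (Alder), 285,000 (Sable), 364,500 (Quill)
The 5 lowest are Willow, Vantage, Orion, Hale, Alder.
Total cost = 52,000 + 57,500 + 175,000 + 191,500 + 235,500 = $711,500.

Total cost: $711,500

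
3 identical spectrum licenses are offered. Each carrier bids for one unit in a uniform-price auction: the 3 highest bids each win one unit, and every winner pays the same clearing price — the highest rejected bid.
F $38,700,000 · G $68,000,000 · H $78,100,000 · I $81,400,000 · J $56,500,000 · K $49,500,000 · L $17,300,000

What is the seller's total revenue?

Ordering the bids: 81,400,000 (I), 78,100,000 (H), 68,000,000 (G), 56,500,000 (J), 49,500,000 (K), …
The 3 highest are I, H, G.
Highest unsuccessful bid: $56,500,000 → clearing price.
Total revenue = 3 × $56,500,000 = $169,500,000.

Total revenue: $169,500,000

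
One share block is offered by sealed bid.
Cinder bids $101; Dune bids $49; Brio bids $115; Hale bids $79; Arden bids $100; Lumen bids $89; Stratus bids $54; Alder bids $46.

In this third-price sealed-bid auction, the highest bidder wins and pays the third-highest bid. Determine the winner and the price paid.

Bids in order: 115 (Brio) > 101 (Cinder) > 100 (Arden) > 89 (Lumen) > 79 (Hale) > 54 (Stratus) > …
Brio is highest; pays the third-highest bid, $100.

Brio pays $100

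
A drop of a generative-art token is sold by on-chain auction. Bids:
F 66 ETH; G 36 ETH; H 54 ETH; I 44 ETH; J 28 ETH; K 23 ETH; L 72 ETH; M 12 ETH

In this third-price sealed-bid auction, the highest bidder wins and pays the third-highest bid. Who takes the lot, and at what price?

L pays 54 ETH

Rule: the highest bidder wins and pays the third-highest bid.
Bids in order: 72 (L) > 66 (F) > 54 (H) > 44 (I) > 36 (G) > 28 (J) > …
L is highest; pays the third-highest bid, 54 ETH.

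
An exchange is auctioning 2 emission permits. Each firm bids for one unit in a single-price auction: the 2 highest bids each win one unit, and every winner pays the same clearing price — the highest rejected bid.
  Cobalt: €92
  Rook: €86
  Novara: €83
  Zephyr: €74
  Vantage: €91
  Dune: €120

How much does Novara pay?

Novara pays €0

Sorting: 120 (Dune), 92 (Cobalt), 91 (Vantage), 86 (Rook), …
The 2 highest are Dune, Cobalt.
Highest unsuccessful bid: €91 → clearing price.
Novara does not win → pays €0.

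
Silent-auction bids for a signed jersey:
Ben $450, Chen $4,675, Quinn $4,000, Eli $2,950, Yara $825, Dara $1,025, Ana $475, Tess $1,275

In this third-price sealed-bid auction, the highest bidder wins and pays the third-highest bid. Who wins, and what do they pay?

Bids ranked: 4,675 (Chen) > 4,000 (Quinn) > 2,950 (Eli) > 1,275 (Tess) > 1,025 (Dara) > 825 (Yara) > …
Chen wins; payment is bid #3 in the ranking = $2,950.

Chen pays $2,950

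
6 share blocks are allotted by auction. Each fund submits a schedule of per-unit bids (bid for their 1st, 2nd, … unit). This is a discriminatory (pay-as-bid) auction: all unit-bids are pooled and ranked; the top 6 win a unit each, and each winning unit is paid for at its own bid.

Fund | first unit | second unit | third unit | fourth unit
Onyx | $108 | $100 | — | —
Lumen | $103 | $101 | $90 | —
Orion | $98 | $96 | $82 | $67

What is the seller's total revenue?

Merging the schedules and taking the best 6: 108 (Onyx-1), 103 (Lumen-1), 101 (Lumen-2), 100 (Onyx-2), 98 (Orion-1), 96 (Orion-2)
Next rejected bid: $90 (not a price — pay-as-bid).
Each winning unit pays its own bid.
Revenue = 108 + 103 + 101 + 100 + 98 + 96 = $606.

Total revenue: $606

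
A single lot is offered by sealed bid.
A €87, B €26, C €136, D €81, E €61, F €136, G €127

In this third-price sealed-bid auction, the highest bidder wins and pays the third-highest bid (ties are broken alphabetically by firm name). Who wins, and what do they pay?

Rule: the highest bidder wins and pays the third-highest bid.
Bids ranked: 136 (C) > 136 (F) > 127 (G) > 87 (A) > 81 (D) > 61 (E) > …
C and F tie at €136; tie-break gives it to C.
C wins; payment is bid #3 in the ranking = €127.

C pays €127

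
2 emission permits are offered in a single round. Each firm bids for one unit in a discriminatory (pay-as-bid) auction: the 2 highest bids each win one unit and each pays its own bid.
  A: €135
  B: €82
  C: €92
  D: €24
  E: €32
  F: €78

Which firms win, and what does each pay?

A €135, C €92

Bids ranked high→low: 135 (A), 92 (C), 82 (B), 78 (F), …
The 2 highest are A, C.
Each winner pays its own bid: A €135, C €92.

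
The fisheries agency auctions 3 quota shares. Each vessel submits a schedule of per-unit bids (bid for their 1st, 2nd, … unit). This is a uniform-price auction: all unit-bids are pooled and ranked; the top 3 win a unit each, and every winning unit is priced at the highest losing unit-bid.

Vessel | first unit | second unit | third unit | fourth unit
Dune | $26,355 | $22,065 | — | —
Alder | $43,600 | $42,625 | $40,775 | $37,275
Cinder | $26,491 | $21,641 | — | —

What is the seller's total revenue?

All unit-bids, highest first — top 3: 43,600 (Alder-1), 42,625 (Alder-2), 40,775 (Alder-3)
The (k+1)-th unit-bid is $37,275.
Allocation: Alder 3. Every unit priced at $37,275.
Revenue = 3 × 37,275 = $111,825.

Total revenue: $111,825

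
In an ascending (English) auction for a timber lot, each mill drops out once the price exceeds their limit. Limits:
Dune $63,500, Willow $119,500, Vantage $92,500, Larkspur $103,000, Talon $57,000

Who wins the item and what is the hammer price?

Willow wins at $103,000

Rule: the price rises until one bidder remains; the winner pays the price at which the last rival dropped out.
Limits ranked: 119,500 (Willow) > 103,000 (Larkspur) > 92,500 (Vantage) > 63,500 (Dune) > 57,000 (Talon)
Larkspur is the last rival to drop out, at $103,000; Willow remains and wins at that price.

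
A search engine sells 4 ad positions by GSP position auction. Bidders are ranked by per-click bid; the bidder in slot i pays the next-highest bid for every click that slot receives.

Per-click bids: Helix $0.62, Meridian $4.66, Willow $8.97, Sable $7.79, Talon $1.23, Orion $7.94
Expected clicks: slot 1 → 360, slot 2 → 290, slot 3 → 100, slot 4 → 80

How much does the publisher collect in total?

Total revenue: $5681.90

Ranked by bid: $8.97 (Willow) > $7.94 (Orion) > $7.79 (Sable) > $4.66 (Meridian) > $1.23 (Talon) > …
Slot 1: Willow pays $7.94 × 360 = $2858.40
Slot 2: Orion pays $7.79 × 290 = $2259.10
Slot 3: Sable pays $4.66 × 100 = $466.00
Slot 4: Meridian pays $1.23 × 80 = $98.40
Total = $5681.90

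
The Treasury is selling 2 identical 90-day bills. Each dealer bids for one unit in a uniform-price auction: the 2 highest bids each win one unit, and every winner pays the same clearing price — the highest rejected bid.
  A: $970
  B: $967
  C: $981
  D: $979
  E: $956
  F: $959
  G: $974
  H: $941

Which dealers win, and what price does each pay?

C, D; each pays $974

Sorting: 981 (C), 979 (D), 974 (G), 970 (A), …
Winners (2 units): C, D.
Highest unsuccessful bid: $974 → clearing price.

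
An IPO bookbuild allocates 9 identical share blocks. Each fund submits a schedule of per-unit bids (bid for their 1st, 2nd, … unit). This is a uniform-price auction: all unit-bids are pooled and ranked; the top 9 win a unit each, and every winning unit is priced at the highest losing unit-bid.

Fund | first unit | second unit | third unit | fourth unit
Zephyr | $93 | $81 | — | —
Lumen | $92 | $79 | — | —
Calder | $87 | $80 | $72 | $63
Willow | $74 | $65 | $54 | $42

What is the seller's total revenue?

Merging the schedules and taking the best 9: 93 (Zephyr-1), 92 (Lumen-1), 87 (Calder-1), 81 (Zephyr-2), 80 (Calder-2), 79 (Lumen-2), 74 (Willow-1), 72 (Calder-3), 65 (Willow-2)
First bid not allocated: $63.
Allocation: Calder 3, Lumen 2, Willow 2, Zephyr 2. Every unit priced at $63.
Revenue = 9 × 63 = $567.

Total revenue: $567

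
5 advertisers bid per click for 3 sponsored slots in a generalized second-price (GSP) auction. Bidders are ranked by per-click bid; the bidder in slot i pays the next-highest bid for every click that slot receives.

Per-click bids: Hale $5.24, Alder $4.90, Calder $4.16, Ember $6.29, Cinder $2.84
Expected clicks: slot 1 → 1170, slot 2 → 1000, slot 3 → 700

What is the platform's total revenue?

Total revenue: $13942.80

Per-click bids in order: $6.29 (Ember) > $5.24 (Hale) > $4.90 (Alder) > $4.16 (Calder) > …
Slot 1: Ember pays $5.24 × 1170 = $6130.80
Slot 2: Hale pays $4.90 × 1000 = $4900.00
Slot 3: Alder pays $4.16 × 700 = $2912.00
Total = $13942.80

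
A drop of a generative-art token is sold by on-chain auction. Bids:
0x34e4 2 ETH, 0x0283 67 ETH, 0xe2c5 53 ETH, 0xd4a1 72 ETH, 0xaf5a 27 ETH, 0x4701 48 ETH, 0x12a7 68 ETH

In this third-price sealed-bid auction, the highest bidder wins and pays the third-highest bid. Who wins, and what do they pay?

0xd4a1 pays 67 ETH

Bids in order: 72 (0xd4a1) > 68 (0x12a7) > 67 (0x0283) > 53 (0xe2c5) > 48 (0x4701) > 27 (0xaf5a) > …
0xd4a1 is highest; pays the third-highest bid, 67 ETH.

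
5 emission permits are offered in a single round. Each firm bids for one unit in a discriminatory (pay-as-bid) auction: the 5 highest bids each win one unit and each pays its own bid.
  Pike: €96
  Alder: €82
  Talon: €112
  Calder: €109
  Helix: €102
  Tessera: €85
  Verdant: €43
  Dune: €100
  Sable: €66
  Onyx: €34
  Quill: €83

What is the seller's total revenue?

Total revenue: €519

Sorting: 112 (Talon), 109 (Calder), 102 (Helix), 100 (Dune), 96 (Pike), 85 (Tessera), 83 (Quill), …
The 5 highest are Talon, Calder, Helix, Dune, Pike.
Total revenue = 112 + 109 + 102 + 100 + 96 = €519.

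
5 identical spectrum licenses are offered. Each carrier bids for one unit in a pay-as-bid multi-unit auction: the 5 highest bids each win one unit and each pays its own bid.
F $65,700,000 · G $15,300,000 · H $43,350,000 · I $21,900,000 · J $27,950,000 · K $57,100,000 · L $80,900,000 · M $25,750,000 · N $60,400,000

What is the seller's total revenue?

Bids ranked high→low: 80,900,000 (L), 65,700,000 (F), 60,400,000 (N), 57,100,000 (K), 43,350,000 (H), 27,950,000 (J), 25,750,000 (M), …
The 5 highest are L, F, N, K, H.
Total revenue = 80,900,000 + 65,700,000 + 60,400,000 + 57,100,000 + 43,350,000 = $307,450,000.

Total revenue: $307,450,000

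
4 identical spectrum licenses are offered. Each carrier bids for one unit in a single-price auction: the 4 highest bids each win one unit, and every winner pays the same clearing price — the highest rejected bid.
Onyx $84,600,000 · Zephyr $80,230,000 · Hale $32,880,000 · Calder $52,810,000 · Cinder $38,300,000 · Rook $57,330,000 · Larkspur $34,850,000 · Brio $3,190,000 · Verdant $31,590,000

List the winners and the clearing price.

Onyx, Zephyr, Rook, Calder; each pays $38,300,000

Bids ranked high→low: 84,600,000 (Onyx), 80,230,000 (Zephyr), 57,330,000 (Rook), 52,810,000 (Calder), 38,300,000 (Cinder), 34,850,000 (Larkspur), …
Winners (4 units): Onyx, Zephyr, Rook, Calder.
Clearing price = highest rejected bid = $38,300,000.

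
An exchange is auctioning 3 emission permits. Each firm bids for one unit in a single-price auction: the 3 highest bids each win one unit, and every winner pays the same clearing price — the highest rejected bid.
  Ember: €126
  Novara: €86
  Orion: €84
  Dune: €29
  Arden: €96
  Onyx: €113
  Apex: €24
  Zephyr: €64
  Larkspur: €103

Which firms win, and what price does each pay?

Bids ranked high→low: 126 (Ember), 113 (Onyx), 103 (Larkspur), 96 (Arden), 86 (Novara), …
Winners (3 units): Ember, Onyx, Larkspur.
Highest unsuccessful bid: €96 → clearing price.

Ember, Onyx, Larkspur; each pays €96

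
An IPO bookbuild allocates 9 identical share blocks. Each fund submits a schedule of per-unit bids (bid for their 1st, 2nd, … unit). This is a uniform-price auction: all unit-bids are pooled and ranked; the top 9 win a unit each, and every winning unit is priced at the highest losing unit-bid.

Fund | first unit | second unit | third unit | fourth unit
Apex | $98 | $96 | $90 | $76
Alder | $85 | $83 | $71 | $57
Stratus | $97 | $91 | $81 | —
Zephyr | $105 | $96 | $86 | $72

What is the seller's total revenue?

Total revenue: $747

Pooled unit-bids ranked (top 9): 105 (Zephyr-1), 98 (Apex-1), 97 (Stratus-1), 96 (Apex-2), 96 (Zephyr-2), 91 (Stratus-2), 90 (Apex-3), 86 (Zephyr-3), 85 (Alder-1)
Highest rejected unit-bid = $83.
Allocation: Alder 1, Apex 3, Stratus 2, Zephyr 3. Every unit priced at $83.
Revenue = 9 × 83 = $747.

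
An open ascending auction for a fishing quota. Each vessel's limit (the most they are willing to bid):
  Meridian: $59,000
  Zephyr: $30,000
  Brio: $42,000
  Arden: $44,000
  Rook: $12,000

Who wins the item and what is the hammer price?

Meridian wins at $44,000

Ascending (English) auction: the price rises until one bidder remains; the winner pays the price at which the last rival dropped out.
Limits ranked: 59,000 (Meridian) > 44,000 (Arden) > 42,000 (Brio) > 30,000 (Zephyr) > 12,000 (Rook)
Once the price passes $44,000, only Meridian is left; the hammer falls at Arden's limit of $44,000.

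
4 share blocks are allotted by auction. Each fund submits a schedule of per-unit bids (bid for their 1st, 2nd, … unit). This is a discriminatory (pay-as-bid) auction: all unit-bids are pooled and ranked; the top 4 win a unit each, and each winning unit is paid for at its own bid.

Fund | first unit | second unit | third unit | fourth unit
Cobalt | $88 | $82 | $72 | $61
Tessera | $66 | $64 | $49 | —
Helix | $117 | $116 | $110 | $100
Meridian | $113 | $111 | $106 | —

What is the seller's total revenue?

Total revenue: $457

Pooled unit-bids ranked (top 4): 117 (Helix-1), 116 (Helix-2), 113 (Meridian-1), 111 (Meridian-2)
Next rejected bid: $110 (not a price — pay-as-bid).
Each winning unit pays its own bid.
Revenue = 117 + 116 + 113 + 111 = $457.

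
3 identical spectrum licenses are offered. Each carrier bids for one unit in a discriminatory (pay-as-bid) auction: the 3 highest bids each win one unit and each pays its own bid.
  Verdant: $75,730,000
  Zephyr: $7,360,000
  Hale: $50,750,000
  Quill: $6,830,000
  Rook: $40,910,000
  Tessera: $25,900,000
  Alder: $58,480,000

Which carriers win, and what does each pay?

Verdant $75,730,000, Alder $58,480,000, Hale $50,750,000

Sorting: 75,730,000 (Verdant), 58,480,000 (Alder), 50,750,000 (Hale), 40,910,000 (Rook), 25,900,000 (Tessera), …
The 3 highest are Verdant, Alder, Hale.
Each winner pays its own bid: Verdant $75,730,000, Alder $58,480,000, Hale $50,750,000.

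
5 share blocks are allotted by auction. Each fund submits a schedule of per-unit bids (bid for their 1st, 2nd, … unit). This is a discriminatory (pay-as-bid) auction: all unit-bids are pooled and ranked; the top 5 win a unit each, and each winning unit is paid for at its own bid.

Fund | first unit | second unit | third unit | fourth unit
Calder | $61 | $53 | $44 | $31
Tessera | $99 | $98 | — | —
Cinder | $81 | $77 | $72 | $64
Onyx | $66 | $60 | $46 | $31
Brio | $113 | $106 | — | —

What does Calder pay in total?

Calder pays $0

Merging the schedules and taking the best 5: 113 (Brio-1), 106 (Brio-2), 99 (Tessera-1), 98 (Tessera-2), 81 (Cinder-1)
Next rejected bid: $77 (not a price — pay-as-bid).
Calder wins no units.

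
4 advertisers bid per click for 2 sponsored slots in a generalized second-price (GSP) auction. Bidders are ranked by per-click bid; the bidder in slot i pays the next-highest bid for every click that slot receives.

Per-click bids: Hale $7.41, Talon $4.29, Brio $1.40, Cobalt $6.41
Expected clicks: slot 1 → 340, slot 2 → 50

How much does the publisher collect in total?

Ranked by bid: $7.41 (Hale) > $6.41 (Cobalt) > $4.29 (Talon) > …
Slot 1: Hale pays $6.41 × 340 = $2179.40
Slot 2: Cobalt pays $4.29 × 50 = $214.50
Total = $2393.90

Total revenue: $2393.90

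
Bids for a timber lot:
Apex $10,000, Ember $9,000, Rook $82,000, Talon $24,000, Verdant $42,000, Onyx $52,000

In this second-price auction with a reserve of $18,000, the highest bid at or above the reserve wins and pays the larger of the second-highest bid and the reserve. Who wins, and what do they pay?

Bids in order: 82,000 (Rook) > 52,000 (Onyx) > 42,000 (Verdant) > 24,000 (Talon) > 10,000 (Apex) > 9,000 (Ember)
Highest eligible bid: Rook at $82,000.
max(second-highest $52,000, reserve $18,000) = $52,000; the reserve does not bind.

Rook pays $52,000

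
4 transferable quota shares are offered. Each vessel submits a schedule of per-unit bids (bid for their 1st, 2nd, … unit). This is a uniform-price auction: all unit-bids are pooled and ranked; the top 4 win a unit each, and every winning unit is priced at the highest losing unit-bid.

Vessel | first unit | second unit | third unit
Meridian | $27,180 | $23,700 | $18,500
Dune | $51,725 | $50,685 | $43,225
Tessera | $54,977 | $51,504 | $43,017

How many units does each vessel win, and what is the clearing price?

Dune 2, Tessera 2; clearing price $43,225

Merging the schedules and taking the best 4: 54,977 (Tessera-1), 51,725 (Dune-1), 51,504 (Tessera-2), 50,685 (Dune-2)
First bid not allocated: $43,225.
Allocation: Dune 2, Tessera 2.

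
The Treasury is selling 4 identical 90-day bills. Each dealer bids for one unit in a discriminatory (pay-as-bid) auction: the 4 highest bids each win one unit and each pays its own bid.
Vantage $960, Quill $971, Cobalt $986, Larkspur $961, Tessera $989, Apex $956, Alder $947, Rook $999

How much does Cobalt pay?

Cobalt pays $986

Ordering the bids: 999 (Rook), 989 (Tessera), 986 (Cobalt), 971 (Quill), 961 (Larkspur), 960 (Vantage), …
Top 4: Rook, Tessera, Cobalt, Quill.
Cobalt wins → own bid $986.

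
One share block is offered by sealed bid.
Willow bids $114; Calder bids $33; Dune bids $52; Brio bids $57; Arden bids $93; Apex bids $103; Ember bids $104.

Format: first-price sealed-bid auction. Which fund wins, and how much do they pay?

Willow pays $114

First-price sealed-bid auction: the highest bidder wins and pays their own bid.
Sorting bids: 114 (Willow) > 104 (Ember) > 103 (Apex) > 93 (Arden) > 57 (Brio) > 52 (Dune) > …
Willow has the highest bid and pays exactly that: $114.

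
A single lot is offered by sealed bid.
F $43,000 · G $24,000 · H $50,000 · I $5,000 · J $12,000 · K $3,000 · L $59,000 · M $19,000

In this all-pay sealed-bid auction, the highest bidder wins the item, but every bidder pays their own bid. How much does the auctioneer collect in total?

Total revenue: $215,000

All-pay sealed-bid auction: the highest bidder wins the item, but every bidder pays their own bid.
Bids ranked: 59,000 (L) > 50,000 (H) > 43,000 (F) > 24,000 (G) > 19,000 (M) > 12,000 (J) > …
Every bidder forfeits their bid regardless of winning.
Revenue = 43,000 + 24,000 + 50,000 + 5,000 + 12,000 + 3,000 + 59,000 + 19,000 = $215,000.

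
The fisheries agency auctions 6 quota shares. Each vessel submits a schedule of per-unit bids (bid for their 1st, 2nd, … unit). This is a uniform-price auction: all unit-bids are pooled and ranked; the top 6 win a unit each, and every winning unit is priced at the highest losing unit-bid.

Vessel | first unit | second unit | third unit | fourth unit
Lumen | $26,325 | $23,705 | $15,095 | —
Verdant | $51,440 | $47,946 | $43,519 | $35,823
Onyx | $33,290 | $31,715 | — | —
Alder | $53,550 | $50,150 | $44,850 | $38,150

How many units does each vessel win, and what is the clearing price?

Alder 3, Verdant 3; clearing price $38,150

Pooled unit-bids ranked (top 6): 53,550 (Alder-1), 51,440 (Verdant-1), 50,150 (Alder-2), 47,946 (Verdant-2), 44,850 (Alder-3), 43,519 (Verdant-3)
Highest rejected unit-bid = $38,150.
Allocation: Alder 3, Verdant 3.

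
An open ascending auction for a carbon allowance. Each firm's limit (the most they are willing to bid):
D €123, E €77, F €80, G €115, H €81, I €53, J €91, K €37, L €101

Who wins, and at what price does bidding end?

D wins at €115

Ascending (English) auction: the price rises until one bidder remains; the winner pays the price at which the last rival dropped out.
Limits in order: 123 (D) > 115 (G) > 101 (L) > 91 (J) > 81 (H) > 80 (F) > …
Bidding ends when G exits at €115; D takes it.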